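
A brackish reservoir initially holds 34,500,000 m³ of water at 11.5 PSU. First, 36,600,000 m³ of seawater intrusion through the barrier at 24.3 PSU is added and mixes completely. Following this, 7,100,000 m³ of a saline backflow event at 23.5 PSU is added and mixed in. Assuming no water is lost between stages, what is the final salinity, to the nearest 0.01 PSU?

18.58 PSU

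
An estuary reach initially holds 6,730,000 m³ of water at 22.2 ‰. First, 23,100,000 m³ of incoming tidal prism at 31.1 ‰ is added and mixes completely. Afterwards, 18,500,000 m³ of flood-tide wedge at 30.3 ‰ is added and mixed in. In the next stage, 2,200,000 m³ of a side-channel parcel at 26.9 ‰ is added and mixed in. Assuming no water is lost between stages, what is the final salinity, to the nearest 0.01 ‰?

Salt balance:
Initial salt = 6,730,000×22.2 = 149,406,000
After stage 1: salt = 149,406,000 + 23,100,000×31.1 = 867,816,000; volume = 29,830,000 m³; S = 29.092 ‰
After stage 2: salt = 867,816,000 + 18,500,000×30.3 = 1,428,366,000; volume = 48,330,000 m³; S = 29.554 ‰
After stage 3: salt = 1,428,366,000 + 2,200,000×26.9 = 1,487,546,000; volume = 50,530,000 m³
S = 1,487,546,000 / 50,530,000 = 29.4389 ‰

29.44 ‰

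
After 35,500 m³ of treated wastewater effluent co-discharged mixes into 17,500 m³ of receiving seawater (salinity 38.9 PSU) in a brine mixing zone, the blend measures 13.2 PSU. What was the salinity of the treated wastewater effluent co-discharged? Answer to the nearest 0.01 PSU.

0.53 PSU

Salt balance: 17,500×38.9 + 35,500×S = 53,000×13.2
680,750 + 35,500·S = 699,600
S = (699,600 − 680,750) / 35,500 = 0.531 PSU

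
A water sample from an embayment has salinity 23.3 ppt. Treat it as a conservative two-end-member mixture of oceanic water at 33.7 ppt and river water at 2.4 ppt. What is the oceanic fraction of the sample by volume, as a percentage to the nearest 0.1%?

66.8%

Let g be the oceanic fraction. Salt balance per unit volume:
g×33.7 + (1−g)×2.4 = 23.3
g = (23.3 − 2.4) / (33.7 − 2.4) = 20.9/31.3 = 0.6677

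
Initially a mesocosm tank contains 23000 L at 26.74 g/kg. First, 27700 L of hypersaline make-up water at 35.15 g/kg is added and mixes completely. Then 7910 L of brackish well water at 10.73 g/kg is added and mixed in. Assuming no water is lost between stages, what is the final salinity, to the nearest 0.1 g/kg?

By conservation of dissolved salt,
Initial salt = 23,000×26.74 = 615,020
After stage 1: salt = 615,020 + 27,700×35.15 = 1,588,675; volume = 50,700 L; S = 31.335 g/kg
After stage 2: salt = 1,588,675 + 7,910×10.73 = 1,673,549.3; volume = 58,610 L
S = 1,673,549.3 / 58,610 = 28.554 g/kg

28.6 g/kg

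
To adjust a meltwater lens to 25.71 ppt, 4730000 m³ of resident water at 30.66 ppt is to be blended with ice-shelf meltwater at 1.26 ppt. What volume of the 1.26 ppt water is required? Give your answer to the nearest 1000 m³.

Salt balance: 4,730,000×30.66 + V×1.26 = (4,730,000+V)×25.71
145,021,800 + 1.26V = 121,608,300 + 25.71V
23,413,500 = 24.45V
V = 957,607.36 m³

958000 m³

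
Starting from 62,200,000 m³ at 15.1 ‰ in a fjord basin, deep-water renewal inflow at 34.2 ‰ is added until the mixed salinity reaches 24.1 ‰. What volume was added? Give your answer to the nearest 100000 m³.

Salt balance: 62,200,000×15.1 + V×34.2 = (62,200,000+V)×24.1
939,220,000 + 34.2V = 1,499,020,000 + 24.1V
559,800,000 = 10.1V
V = 55,425,742.57 m³

55400000 m³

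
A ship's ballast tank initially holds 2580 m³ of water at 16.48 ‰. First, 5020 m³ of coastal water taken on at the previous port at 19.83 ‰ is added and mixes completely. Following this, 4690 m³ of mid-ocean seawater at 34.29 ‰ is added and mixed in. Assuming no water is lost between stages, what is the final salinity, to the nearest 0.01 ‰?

24.64 ‰

Weighted by volume,
Initial salt = 2,580×16.48 = 42,518.4
After stage 1: salt = 42,518.4 + 5,020×19.83 = 142,065; volume = 7,600 m³; S = 18.693 ‰
After stage 2: salt = 142,065 + 4,690×34.29 = 302,885.1; volume = 12,290 m³
S = 302,885.1 / 12,290 = 24.6448 ‰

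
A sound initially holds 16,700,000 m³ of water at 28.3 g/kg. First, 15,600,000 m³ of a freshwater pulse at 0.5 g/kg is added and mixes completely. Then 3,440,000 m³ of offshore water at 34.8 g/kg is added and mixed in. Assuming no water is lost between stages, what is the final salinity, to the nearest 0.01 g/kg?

16.79 g/kg

Salt balance:
Initial salt = 16,700,000×28.3 = 472,610,000
After stage 1: salt = 472,610,000 + 15,600,000×0.5 = 480,410,000; volume = 32,300,000 m³; S = 14.873 g/kg
After stage 2: salt = 480,410,000 + 3,440,000×34.8 = 600,122,000; volume = 35,740,000 m³
S = 600,122,000 / 35,740,000 = 16.7913 g/kg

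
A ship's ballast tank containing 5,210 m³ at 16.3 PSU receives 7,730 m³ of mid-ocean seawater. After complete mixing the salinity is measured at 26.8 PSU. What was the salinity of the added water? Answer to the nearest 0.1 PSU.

33.9 PSU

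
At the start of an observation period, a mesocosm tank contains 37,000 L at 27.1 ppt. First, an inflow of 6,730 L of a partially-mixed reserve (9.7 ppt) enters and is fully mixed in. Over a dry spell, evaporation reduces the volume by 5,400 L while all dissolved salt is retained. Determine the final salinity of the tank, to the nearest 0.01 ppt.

27.86 ppt

After mixing: salt = 37,000×27.1 + 6,730×9.7 = 1,067,981; volume = 43,730 L
After evaporation: salt unchanged = 1,067,981; volume = 43,730 − 5,400 = 38,330 L
S = 1,067,981 / 38,330 = 27.8628 ppt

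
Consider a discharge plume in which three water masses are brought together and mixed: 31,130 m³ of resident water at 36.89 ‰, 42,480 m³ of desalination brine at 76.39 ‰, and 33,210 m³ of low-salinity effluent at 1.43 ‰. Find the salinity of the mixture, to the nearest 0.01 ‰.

41.57 ‰

By conservation of dissolved salt,
salt = 31,130×36.89 + 42,480×76.39 + 33,210×1.43 = 1,148,385.7 + 3,245,047.2 + 47,490.3 = 4,440,923.2
volume = 31,130 + 42,480 + 33,210 = 106,820 m³
S = 4,440,923.2 / 106,820 = 41.5739 ‰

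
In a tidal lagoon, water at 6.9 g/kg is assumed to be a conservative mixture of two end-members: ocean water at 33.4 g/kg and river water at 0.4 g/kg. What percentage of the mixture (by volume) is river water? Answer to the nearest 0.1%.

80.3%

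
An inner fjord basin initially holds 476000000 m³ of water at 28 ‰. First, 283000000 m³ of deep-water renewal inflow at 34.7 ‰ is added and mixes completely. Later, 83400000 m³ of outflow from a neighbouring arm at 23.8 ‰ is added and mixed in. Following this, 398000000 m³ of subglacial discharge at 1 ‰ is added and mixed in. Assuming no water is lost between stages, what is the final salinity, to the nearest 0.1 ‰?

20.6 ‰

By conservation of dissolved salt,
Initial salt = 476,000,000×28 = 13,328,000,000
After stage 1: salt = 13,328,000,000 + 283,000,000×34.7 = 23,148,100,000; volume = 759,000,000 m³; S = 30.498 ‰
After stage 2: salt = 23,148,100,000 + 83,400,000×23.8 = 25,133,020,000; volume = 842,400,000 m³; S = 29.835 ‰
After stage 3: salt = 25,133,020,000 + 398,000,000×1 = 25,531,020,000; volume = 1,240,400,000 m³
S = 25,531,020,000 / 1,240,400,000 = 20.5829 ‰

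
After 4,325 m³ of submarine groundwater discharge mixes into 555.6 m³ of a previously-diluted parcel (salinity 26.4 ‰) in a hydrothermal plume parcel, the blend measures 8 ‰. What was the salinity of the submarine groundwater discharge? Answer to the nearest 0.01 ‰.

5.64 ‰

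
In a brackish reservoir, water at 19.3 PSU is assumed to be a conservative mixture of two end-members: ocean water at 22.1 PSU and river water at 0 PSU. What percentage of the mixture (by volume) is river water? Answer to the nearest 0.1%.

Let f be the freshwater fraction. Salt balance per unit volume:
f×0 + (1−f)×22.1 = 19.3
f = (22.1 − 19.3) / (22.1 − 0) = 2.8/22.1 = 0.1267

12.7%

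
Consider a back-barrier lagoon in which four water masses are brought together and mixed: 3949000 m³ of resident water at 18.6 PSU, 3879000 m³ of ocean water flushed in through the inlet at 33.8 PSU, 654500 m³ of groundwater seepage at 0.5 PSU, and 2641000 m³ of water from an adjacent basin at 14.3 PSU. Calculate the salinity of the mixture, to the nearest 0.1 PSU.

Mass of salt is conserved:
salt = 3,949,000×18.6 + 3,879,000×33.8 + 654,500×0.5 + 2,641,000×14.3 = 73,451,400 + 131,110,200 + 327,250 + 37,766,300 = 242,655,150
volume = 3,949,000 + 3,879,000 + 654,500 + 2,641,000 = 11,123,500 m³
S = 242,655,150 / 11,123,500 = 21.815 PSU

21.8 PSU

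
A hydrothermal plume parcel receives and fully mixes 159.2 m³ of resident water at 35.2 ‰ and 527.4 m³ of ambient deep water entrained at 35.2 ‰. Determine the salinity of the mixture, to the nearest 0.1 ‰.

35.2 ‰

By conservation of dissolved salt,
salt = 159.2×35.2 + 527.4×35.2 = 5,603.84 + 18,564.48 = 24,168.32
volume = 159.2 + 527.4 = 686.6 m³
S = 24,168.32 / 686.6 = 35.2 ‰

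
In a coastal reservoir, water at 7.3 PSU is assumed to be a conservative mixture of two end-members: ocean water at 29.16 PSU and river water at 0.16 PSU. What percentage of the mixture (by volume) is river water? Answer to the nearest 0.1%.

75.4%

Let f be the freshwater fraction. Salt balance per unit volume:
f×0.16 + (1−f)×29.16 = 7.3
f = (29.16 − 7.3) / (29.16 − 0.16) = 21.86/29 = 0.7538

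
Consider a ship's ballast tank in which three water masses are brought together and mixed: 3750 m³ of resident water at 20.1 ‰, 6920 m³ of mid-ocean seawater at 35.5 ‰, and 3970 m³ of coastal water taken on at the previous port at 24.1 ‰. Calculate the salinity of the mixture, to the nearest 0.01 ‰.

Mass of salt is conserved:
salt = 3,750×20.1 + 6,920×35.5 + 3,970×24.1 = 75,375 + 245,660 + 95,677 = 416,712
volume = 3,750 + 6,920 + 3,970 = 14,640 m³
S = 416,712 / 14,640 = 28.4639 ‰

28.46 ‰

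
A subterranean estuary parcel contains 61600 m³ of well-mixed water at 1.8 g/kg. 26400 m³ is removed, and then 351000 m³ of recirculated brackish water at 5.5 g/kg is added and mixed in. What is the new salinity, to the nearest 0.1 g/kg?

Remaining after removal: 35,200 m³ at 1.8 g/kg (salt = 63,360)
After addition: salt = 63,360 + 351,000×5.5 = 1,993,860; volume = 386,200 m³
S = 1,993,860 / 386,200 = 5.1628 g/kg

5.2 g/kg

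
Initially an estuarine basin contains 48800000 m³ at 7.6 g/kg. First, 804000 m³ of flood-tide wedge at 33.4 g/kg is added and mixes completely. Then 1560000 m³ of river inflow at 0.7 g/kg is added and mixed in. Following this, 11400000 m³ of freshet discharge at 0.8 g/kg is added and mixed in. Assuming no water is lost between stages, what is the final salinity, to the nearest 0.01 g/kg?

6.52 g/kg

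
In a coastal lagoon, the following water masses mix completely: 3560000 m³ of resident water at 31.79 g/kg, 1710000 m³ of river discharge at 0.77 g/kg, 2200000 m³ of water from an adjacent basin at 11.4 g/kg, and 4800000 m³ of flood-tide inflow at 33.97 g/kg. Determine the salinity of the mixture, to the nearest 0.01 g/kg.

24.66 g/kg

By conservation of dissolved salt,
salt = 3,560,000×31.79 + 1,710,000×0.77 + 2,200,000×11.4 + 4,800,000×33.97 = 113,172,400 + 1,316,700 + 25,080,000 + 163,056,000 = 302,625,100
volume = 3,560,000 + 1,710,000 + 2,200,000 + 4,800,000 = 12,270,000 m³
S = 302,625,100 / 12,270,000 = 24.6638 g/kg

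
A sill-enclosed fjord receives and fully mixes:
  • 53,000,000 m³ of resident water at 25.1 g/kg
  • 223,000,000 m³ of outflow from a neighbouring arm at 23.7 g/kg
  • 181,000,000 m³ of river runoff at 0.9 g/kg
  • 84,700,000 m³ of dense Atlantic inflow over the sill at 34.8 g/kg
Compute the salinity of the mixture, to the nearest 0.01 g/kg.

Conserving salt mass:
salt = 53,000,000×25.1 + 223,000,000×23.7 + 181,000,000×0.9 + 84,700,000×34.8 = 1,330,300,000 + 5,285,100,000 + 162,900,000 + 2,947,560,000 = 9,725,860,000
volume = 53,000,000 + 223,000,000 + 181,000,000 + 84,700,000 = 541,700,000 m³
S = 9,725,860,000 / 541,700,000 = 17.9543 g/kg

17.95 g/kg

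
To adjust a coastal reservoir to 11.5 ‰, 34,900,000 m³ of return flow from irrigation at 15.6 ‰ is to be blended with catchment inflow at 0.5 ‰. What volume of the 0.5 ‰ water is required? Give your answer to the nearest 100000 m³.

13000000 m³

Salt balance: 34,900,000×15.6 + V×0.5 = (34,900,000+V)×11.5
544,440,000 + 0.5V = 401,350,000 + 11.5V
143,090,000 = 11V
V = 13,008,181.82 m³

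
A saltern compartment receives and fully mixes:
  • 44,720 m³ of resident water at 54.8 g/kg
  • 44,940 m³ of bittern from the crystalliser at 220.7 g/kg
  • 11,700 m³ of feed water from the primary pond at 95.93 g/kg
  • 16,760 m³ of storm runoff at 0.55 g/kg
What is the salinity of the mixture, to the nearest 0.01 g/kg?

Weighted by volume,
salt = 44,720×54.8 + 44,940×220.7 + 11,700×95.93 + 16,760×0.55 = 2,450,656 + 9,918,258 + 1,122,381 + 9,218 = 13,500,513
volume = 44,720 + 44,940 + 11,700 + 16,760 = 118,120 m³
S = 13,500,513 / 118,120 = 114.2949 g/kg

114.29 g/kg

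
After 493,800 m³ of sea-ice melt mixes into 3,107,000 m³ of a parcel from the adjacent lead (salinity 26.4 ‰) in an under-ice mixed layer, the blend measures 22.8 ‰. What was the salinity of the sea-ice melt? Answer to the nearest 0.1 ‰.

0.1 ‰

Salt balance: 3,107,000×26.4 + 493,800×S = 3,600,800×22.8
82,024,800 + 493,800·S = 82,098,240
S = (82,098,240 − 82,024,800) / 493,800 = 0.1487 ‰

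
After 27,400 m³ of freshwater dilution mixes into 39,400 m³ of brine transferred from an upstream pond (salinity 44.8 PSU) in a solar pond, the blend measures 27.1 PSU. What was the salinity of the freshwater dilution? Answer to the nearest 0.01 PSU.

Salt balance: 39,400×44.8 + 27,400×S = 66,800×27.1
1,765,120 + 27,400·S = 1,810,280
S = (1,810,280 − 1,765,120) / 27,400 = 1.6482 PSU

1.65 PSU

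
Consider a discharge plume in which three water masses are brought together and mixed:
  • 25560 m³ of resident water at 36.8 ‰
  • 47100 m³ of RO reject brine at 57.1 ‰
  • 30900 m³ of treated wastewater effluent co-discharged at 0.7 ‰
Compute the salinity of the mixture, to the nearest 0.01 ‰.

35.26 ‰

Weighted by volume,
salt = 25,560×36.8 + 47,100×57.1 + 30,900×0.7 = 940,608 + 2,689,410 + 21,630 = 3,651,648
volume = 25,560 + 47,100 + 30,900 = 103,560 m³
S = 3,651,648 / 103,560 = 35.2612 ‰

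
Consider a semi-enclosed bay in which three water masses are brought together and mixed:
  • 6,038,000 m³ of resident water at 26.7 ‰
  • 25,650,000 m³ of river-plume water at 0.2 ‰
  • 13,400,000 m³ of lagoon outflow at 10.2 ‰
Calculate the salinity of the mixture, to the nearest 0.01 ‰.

6.72 ‰

Total salt / total volume:
salt = 6,038,000×26.7 + 25,650,000×0.2 + 13,400,000×10.2 = 161,214,600 + 5,130,000 + 136,680,000 = 303,024,600
volume = 6,038,000 + 25,650,000 + 13,400,000 = 45,088,000 m³
S = 303,024,600 / 45,088,000 = 6.7207 ‰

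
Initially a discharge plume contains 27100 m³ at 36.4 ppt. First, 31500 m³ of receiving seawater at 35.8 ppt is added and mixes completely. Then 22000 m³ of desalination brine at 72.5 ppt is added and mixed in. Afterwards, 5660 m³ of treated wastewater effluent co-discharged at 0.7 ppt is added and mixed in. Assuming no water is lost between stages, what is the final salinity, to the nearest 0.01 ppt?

Total salt / total volume:
Initial salt = 27,100×36.4 = 986,440
After stage 1: salt = 986,440 + 31,500×35.8 = 2,114,140; volume = 58,600 m³; S = 36.077 ppt
After stage 2: salt = 2,114,140 + 22,000×72.5 = 3,709,140; volume = 80,600 m³; S = 46.019 ppt
After stage 3: salt = 3,709,140 + 5,660×0.7 = 3,713,102; volume = 86,260 m³
S = 3,713,102 / 86,260 = 43.0455 ppt

43.05 ppt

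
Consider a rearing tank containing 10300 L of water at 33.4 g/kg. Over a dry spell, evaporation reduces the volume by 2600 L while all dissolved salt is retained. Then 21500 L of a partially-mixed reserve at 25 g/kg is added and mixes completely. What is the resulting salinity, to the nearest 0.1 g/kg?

After evaporation: salt = 10,300×33.4 = 344,020; volume = 10,300 − 2,600 = 7,700 L
After mixing: salt = 344,020 + 21,500×25 = 881,520; volume = 7,700 + 21,500 = 29,200 L
S = 881,520 / 29,200 = 30.189 g/kg

30.2 g/kg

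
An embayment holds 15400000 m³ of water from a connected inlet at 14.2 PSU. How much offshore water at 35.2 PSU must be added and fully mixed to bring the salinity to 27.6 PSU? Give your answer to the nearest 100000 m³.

Salt balance: 15,400,000×14.2 + V×35.2 = (15,400,000+V)×27.6
218,680,000 + 35.2V = 425,040,000 + 27.6V
206,360,000 = 7.6V
V = 27,152,631.58 m³

27200000 m³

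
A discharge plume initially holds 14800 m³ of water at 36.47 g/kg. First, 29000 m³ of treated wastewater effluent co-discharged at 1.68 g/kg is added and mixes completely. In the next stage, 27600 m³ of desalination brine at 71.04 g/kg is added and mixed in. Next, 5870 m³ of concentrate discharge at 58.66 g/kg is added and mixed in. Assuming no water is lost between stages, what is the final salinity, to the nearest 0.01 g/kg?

Total salt / total volume:
Initial salt = 14,800×36.47 = 539,756
After stage 1: salt = 539,756 + 29,000×1.68 = 588,476; volume = 43,800 m³; S = 13.436 g/kg
After stage 2: salt = 588,476 + 27,600×71.04 = 2,549,180; volume = 71,400 m³; S = 35.703 g/kg
After stage 3: salt = 2,549,180 + 5,870×58.66 = 2,893,514.2; volume = 77,270 m³
S = 2,893,514.2 / 77,270 = 37.4468 g/kg

37.45 g/kg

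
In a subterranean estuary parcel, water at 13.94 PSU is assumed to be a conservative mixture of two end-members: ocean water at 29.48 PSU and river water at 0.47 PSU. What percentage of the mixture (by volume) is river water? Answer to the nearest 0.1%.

53.6%

Let f be the freshwater fraction. Salt balance per unit volume:
f×0.47 + (1−f)×29.48 = 13.94
f = (29.48 − 13.94) / (29.48 − 0.47) = 15.54/29.01 = 0.5357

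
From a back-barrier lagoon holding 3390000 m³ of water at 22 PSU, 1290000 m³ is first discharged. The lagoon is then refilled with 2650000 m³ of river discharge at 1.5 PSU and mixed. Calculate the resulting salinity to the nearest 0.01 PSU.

Remaining after removal: 2,100,000 m³ at 22 PSU (salt = 46,200,000)
After addition: salt = 46,200,000 + 2,650,000×1.5 = 50,175,000; volume = 4,750,000 m³
S = 50,175,000 / 4,750,000 = 10.5632 PSU

10.56 PSU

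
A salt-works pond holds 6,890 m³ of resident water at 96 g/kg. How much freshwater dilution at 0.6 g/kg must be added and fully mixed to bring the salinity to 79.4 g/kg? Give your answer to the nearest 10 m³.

1450 m³

Salt balance: 6,890×96 + V×0.6 = (6,890+V)×79.4
661,440 + 0.6V = 547,066 + 79.4V
114,374 = 78.8V
V = 1,451.45 m³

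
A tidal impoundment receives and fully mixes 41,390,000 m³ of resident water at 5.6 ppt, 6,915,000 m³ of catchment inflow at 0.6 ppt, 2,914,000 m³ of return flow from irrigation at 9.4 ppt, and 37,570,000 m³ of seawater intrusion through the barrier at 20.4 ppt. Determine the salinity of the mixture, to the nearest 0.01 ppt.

11.60 ppt

Salt balance:
salt = 41,390,000×5.6 + 6,915,000×0.6 + 2,914,000×9.4 + 37,570,000×20.4 = 231,784,000 + 4,149,000 + 27,391,600 + 766,428,000 = 1,029,752,600
volume = 41,390,000 + 6,915,000 + 2,914,000 + 37,570,000 = 88,789,000 m³
S = 1,029,752,600 / 88,789,000 = 11.5977 ppt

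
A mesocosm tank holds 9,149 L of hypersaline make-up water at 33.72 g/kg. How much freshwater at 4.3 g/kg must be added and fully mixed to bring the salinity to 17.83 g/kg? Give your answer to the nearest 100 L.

Salt balance: 9,149×33.72 + V×4.3 = (9,149+V)×17.83
308,504.28 + 4.3V = 163,126.67 + 17.83V
145,377.61 = 13.53V
V = 10,744.83 L

10700 L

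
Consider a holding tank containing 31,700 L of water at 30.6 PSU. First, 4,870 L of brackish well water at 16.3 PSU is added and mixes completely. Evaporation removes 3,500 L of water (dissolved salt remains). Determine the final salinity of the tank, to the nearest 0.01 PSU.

31.73 PSU

After mixing: salt = 31,700×30.6 + 4,870×16.3 = 1,049,401; volume = 36,570 L
After evaporation: salt unchanged = 1,049,401; volume = 36,570 − 3,500 = 33,070 L
S = 1,049,401 / 33,070 = 31.7327 PSU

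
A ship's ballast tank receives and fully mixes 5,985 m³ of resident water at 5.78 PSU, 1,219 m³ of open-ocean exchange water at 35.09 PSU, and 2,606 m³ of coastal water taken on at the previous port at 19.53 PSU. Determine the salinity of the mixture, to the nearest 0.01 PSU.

13.07 PSU

Salt balance:
salt = 5,985×5.78 + 1,219×35.09 + 2,606×19.53 = 34,593.3 + 42,774.71 + 50,895.18 = 128,263.19
volume = 5,985 + 1,219 + 2,606 = 9,810 m³
S = 128,263.19 / 9,810 = 13.0747 PSU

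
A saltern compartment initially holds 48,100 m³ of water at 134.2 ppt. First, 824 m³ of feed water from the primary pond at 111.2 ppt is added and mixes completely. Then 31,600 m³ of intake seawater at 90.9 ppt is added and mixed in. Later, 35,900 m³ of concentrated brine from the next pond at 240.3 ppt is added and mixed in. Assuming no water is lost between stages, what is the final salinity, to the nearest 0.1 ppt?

Salt balance:
Initial salt = 48,100×134.2 = 6,455,020
After stage 1: salt = 6,455,020 + 824×111.2 = 6,546,648.8; volume = 48,924 m³; S = 133.813 ppt
After stage 2: salt = 6,546,648.8 + 31,600×90.9 = 9,419,088.8; volume = 80,524 m³; S = 116.972 ppt
After stage 3: salt = 9,419,088.8 + 35,900×240.3 = 18,045,858.8; volume = 116,424 m³
S = 18,045,858.8 / 116,424 = 155.0012 ppt

155.0 ppt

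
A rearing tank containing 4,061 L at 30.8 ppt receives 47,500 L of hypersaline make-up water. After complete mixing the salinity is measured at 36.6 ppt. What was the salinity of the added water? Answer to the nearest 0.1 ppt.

37.1 ppt

Salt balance: 4,061×30.8 + 47,500×S = 51,561×36.6
125,078.8 + 47,500·S = 1,887,132.6
S = (1,887,132.6 − 125,078.8) / 47,500 = 37.0959 ppt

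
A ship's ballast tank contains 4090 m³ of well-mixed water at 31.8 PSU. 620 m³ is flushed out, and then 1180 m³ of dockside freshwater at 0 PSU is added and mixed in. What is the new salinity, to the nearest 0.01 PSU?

23.73 PSU

Remaining after removal: 3,470 m³ at 31.8 PSU (salt = 110,346)
After addition: salt = 110,346 + 1,180×0 = 110,346; volume = 4,650 m³
S = 110,346 / 4,650 = 23.7303 PSU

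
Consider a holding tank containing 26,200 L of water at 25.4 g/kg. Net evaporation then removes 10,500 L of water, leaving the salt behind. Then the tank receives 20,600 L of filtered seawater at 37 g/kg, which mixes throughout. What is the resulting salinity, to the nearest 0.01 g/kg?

39.33 g/kg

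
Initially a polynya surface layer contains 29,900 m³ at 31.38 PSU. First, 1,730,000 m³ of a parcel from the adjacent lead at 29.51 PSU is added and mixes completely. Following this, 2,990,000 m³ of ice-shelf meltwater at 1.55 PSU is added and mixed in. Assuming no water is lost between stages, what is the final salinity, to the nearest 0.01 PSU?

11.92 PSU

Total salt / total volume:
Initial salt = 29,900×31.38 = 938,262
After stage 1: salt = 938,262 + 1,730,000×29.51 = 51,990,562; volume = 1,759,900 m³; S = 29.542 PSU
After stage 2: salt = 51,990,562 + 2,990,000×1.55 = 56,625,062; volume = 4,749,900 m³
S = 56,625,062 / 4,749,900 = 11.9213 PSU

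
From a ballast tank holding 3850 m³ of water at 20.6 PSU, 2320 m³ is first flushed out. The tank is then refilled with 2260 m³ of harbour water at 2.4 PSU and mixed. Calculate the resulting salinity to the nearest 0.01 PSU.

Remaining after removal: 1,530 m³ at 20.6 PSU (salt = 31,518)
After addition: salt = 31,518 + 2,260×2.4 = 36,942; volume = 3,790 m³
S = 36,942 / 3,790 = 9.7472 PSU

9.75 PSU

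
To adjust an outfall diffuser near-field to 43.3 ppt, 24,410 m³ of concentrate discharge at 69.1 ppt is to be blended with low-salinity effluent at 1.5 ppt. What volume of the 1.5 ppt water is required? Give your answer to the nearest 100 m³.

15100 m³

Salt balance: 24,410×69.1 + V×1.5 = (24,410+V)×43.3
1,686,731 + 1.5V = 1,056,953 + 43.3V
629,778 = 41.8V
V = 15,066.46 m³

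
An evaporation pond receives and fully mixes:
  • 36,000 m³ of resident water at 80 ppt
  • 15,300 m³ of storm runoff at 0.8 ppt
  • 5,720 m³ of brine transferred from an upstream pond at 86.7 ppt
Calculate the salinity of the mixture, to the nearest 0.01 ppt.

Weighted by volume,
salt = 36,000×80 + 15,300×0.8 + 5,720×86.7 = 2,880,000 + 12,240 + 495,924 = 3,388,164
volume = 36,000 + 15,300 + 5,720 = 57,020 m³
S = 3,388,164 / 57,020 = 59.4206 ppt

59.42 ppt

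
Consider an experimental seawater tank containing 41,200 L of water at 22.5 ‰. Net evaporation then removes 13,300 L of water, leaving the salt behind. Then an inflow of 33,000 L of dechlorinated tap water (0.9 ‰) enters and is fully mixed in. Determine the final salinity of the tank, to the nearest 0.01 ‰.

15.71 ‰

After evaporation: salt = 41,200×22.5 = 927,000; volume = 41,200 − 13,300 = 27,900 L
After mixing: salt = 927,000 + 33,000×0.9 = 956,700; volume = 27,900 + 33,000 = 60,900 L
S = 956,700 / 60,900 = 15.7094 ‰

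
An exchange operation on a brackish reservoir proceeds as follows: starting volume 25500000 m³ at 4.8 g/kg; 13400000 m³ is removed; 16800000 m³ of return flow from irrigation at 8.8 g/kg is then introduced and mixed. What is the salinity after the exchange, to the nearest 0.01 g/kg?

Remaining after removal: 12,100,000 m³ at 4.8 g/kg (salt = 58,080,000)
After addition: salt = 58,080,000 + 16,800,000×8.8 = 205,920,000; volume = 28,900,000 m³
S = 205,920,000 / 28,900,000 = 7.1253 g/kg

7.13 g/kg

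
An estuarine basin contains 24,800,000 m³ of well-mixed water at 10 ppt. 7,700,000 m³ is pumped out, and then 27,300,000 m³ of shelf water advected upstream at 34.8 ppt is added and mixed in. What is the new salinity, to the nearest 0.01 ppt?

Remaining after removal: 17,100,000 m³ at 10 ppt (salt = 171,000,000)
After addition: salt = 171,000,000 + 27,300,000×34.8 = 1,121,040,000; volume = 44,400,000 m³
S = 1,121,040,000 / 44,400,000 = 25.2486 ppt

25.25 ppt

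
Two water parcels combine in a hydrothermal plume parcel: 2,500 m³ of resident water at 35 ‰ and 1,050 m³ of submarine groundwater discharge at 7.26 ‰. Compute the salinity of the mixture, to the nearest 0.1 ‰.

26.8 ‰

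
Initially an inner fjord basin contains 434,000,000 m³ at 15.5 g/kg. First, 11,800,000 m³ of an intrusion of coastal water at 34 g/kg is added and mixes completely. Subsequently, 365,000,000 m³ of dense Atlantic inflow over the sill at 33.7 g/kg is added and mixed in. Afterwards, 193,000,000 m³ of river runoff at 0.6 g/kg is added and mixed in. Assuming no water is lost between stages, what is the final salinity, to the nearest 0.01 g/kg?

19.47 g/kg

Weighted by volume,
Initial salt = 434,000,000×15.5 = 6,727,000,000
After stage 1: salt = 6,727,000,000 + 11,800,000×34 = 7,128,200,000; volume = 445,800,000 m³; S = 15.99 g/kg
After stage 2: salt = 7,128,200,000 + 365,000,000×33.7 = 19,428,700,000; volume = 810,800,000 m³; S = 23.962 g/kg
After stage 3: salt = 19,428,700,000 + 193,000,000×0.6 = 19,544,500,000; volume = 1,003,800,000 m³
S = 19,544,500,000 / 1,003,800,000 = 19.4705 g/kg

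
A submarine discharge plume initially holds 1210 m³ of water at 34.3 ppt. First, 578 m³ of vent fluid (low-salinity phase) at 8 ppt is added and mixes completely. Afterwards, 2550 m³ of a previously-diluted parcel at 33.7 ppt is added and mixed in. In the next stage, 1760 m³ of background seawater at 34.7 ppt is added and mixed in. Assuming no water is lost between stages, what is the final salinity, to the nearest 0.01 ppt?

31.67 ppt

Total salt / total volume:
Initial salt = 1,210×34.3 = 41,503
After stage 1: salt = 41,503 + 578×8 = 46,127; volume = 1,788 m³; S = 25.798 ppt
After stage 2: salt = 46,127 + 2,550×33.7 = 132,062; volume = 4,338 m³; S = 30.443 ppt
After stage 3: salt = 132,062 + 1,760×34.7 = 193,134; volume = 6,098 m³
S = 193,134 / 6,098 = 31.6717 ppt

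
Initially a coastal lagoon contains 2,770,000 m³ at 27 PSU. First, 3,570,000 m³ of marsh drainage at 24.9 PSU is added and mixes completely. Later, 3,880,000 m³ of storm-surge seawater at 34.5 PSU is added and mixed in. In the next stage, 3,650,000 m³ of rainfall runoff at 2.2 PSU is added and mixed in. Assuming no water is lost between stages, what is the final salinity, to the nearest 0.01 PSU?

22.03 PSU

Salt balance:
Initial salt = 2,770,000×27 = 74,790,000
After stage 1: salt = 74,790,000 + 3,570,000×24.9 = 163,683,000; volume = 6,340,000 m³; S = 25.818 PSU
After stage 2: salt = 163,683,000 + 3,880,000×34.5 = 297,543,000; volume = 10,220,000 m³; S = 29.114 PSU
After stage 3: salt = 297,543,000 + 3,650,000×2.2 = 305,573,000; volume = 13,870,000 m³
S = 305,573,000 / 13,870,000 = 22.0312 PSU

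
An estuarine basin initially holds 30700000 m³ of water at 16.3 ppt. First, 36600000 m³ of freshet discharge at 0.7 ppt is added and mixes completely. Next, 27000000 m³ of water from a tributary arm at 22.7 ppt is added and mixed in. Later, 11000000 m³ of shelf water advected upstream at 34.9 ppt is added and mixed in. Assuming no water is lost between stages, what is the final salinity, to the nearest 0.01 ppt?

Mass of salt is conserved:
Initial salt = 30,700,000×16.3 = 500,410,000
After stage 1: salt = 500,410,000 + 36,600,000×0.7 = 526,030,000; volume = 67,300,000 m³; S = 7.816 ppt
After stage 2: salt = 526,030,000 + 27,000,000×22.7 = 1,138,930,000; volume = 94,300,000 m³; S = 12.078 ppt
After stage 3: salt = 1,138,930,000 + 11,000,000×34.9 = 1,522,830,000; volume = 105,300,000 m³
S = 1,522,830,000 / 105,300,000 = 14.4618 ppt

14.46 ppt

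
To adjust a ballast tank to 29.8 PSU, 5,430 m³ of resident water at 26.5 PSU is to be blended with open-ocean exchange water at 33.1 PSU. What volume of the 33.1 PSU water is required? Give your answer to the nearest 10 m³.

Salt balance: 5,430×26.5 + V×33.1 = (5,430+V)×29.8
143,895 + 33.1V = 161,814 + 29.8V
17,919 = 3.3V
V = 5,430 m³

5430 m³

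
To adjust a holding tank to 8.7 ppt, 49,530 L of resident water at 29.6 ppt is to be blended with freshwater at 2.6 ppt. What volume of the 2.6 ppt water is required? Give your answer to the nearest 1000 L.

170000 L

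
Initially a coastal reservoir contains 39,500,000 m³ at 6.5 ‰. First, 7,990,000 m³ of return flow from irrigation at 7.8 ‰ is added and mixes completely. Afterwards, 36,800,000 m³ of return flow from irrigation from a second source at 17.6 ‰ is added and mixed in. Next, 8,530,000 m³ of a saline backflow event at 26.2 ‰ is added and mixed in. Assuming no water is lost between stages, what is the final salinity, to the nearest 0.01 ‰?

12.82 ‰

Mass of salt is conserved:
Initial salt = 39,500,000×6.5 = 256,750,000
After stage 1: salt = 256,750,000 + 7,990,000×7.8 = 319,072,000; volume = 47,490,000 m³; S = 6.719 ‰
After stage 2: salt = 319,072,000 + 36,800,000×17.6 = 966,752,000; volume = 84,290,000 m³; S = 11.469 ‰
After stage 3: salt = 966,752,000 + 8,530,000×26.2 = 1,190,238,000; volume = 92,820,000 m³
S = 1,190,238,000 / 92,820,000 = 12.8231 ‰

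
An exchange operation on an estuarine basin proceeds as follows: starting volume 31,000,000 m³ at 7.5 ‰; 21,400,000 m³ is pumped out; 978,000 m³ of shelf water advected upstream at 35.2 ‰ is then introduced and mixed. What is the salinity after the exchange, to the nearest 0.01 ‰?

Remaining after removal: 9,600,000 m³ at 7.5 ‰ (salt = 72,000,000)
After addition: salt = 72,000,000 + 978,000×35.2 = 106,425,600; volume = 10,578,000 m³
S = 106,425,600 / 10,578,000 = 10.061 ‰

10.06 ‰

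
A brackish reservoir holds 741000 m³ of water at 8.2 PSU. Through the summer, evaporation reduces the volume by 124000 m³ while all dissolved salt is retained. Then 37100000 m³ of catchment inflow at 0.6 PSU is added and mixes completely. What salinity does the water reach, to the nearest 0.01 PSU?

0.75 PSU

After evaporation: salt = 741,000×8.2 = 6,076,200; volume = 741,000 − 124,000 = 617,000 m³
After mixing: salt = 6,076,200 + 37,100,000×0.6 = 28,336,200; volume = 617,000 + 37,100,000 = 37,717,000 m³
S = 28,336,200 / 37,717,000 = 0.7513 PSU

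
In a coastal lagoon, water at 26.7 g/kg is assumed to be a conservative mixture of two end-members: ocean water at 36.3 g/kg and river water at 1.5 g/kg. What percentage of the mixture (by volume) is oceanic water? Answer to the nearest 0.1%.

72.4%

Let g be the oceanic fraction. Salt balance per unit volume:
g×36.3 + (1−g)×1.5 = 26.7
g = (26.7 − 1.5) / (36.3 − 1.5) = 25.2/34.8 = 0.7241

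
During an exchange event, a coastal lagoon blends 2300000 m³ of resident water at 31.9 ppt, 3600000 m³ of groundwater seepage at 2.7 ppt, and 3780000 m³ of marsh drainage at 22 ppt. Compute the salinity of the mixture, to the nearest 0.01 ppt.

17.17 ppt

Mass of salt is conserved:
salt = 2,300,000×31.9 + 3,600,000×2.7 + 3,780,000×22 = 73,370,000 + 9,720,000 + 83,160,000 = 166,250,000
volume = 2,300,000 + 3,600,000 + 3,780,000 = 9,680,000 m³
S = 166,250,000 / 9,680,000 = 17.1746 ppt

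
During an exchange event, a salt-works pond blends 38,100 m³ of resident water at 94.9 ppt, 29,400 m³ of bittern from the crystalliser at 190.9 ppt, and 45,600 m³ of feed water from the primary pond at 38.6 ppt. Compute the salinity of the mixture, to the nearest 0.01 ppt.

By conservation of dissolved salt,
salt = 38,100×94.9 + 29,400×190.9 + 45,600×38.6 = 3,615,690 + 5,612,460 + 1,760,160 = 10,988,310
volume = 38,100 + 29,400 + 45,600 = 113,100 m³
S = 10,988,310 / 113,100 = 97.1557 ppt

97.16 ppt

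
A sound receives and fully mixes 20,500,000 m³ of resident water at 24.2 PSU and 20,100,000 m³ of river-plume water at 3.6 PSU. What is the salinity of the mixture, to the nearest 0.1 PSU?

By conservation of dissolved salt,
salt = 20,500,000×24.2 + 20,100,000×3.6 = 496,100,000 + 72,360,000 = 568,460,000
volume = 20,500,000 + 20,100,000 = 40,600,000 m³
S = 568,460,000 / 40,600,000 = 14.001 PSU

14.0 PSU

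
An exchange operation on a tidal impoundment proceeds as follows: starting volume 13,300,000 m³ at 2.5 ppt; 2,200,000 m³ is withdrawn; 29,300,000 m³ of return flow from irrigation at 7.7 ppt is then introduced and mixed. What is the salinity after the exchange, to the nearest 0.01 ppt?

6.27 ppt

Remaining after removal: 11,100,000 m³ at 2.5 ppt (salt = 27,750,000)
After addition: salt = 27,750,000 + 29,300,000×7.7 = 253,360,000; volume = 40,400,000 m³
S = 253,360,000 / 40,400,000 = 6.2713 ppt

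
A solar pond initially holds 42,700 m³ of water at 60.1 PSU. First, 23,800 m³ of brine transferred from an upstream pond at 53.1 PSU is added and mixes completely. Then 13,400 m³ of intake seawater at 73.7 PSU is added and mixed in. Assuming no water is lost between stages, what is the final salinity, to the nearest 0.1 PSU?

Mass of salt is conserved:
Initial salt = 42,700×60.1 = 2,566,270
After stage 1: salt = 2,566,270 + 23,800×53.1 = 3,830,050; volume = 66,500 m³; S = 57.595 PSU
After stage 2: salt = 3,830,050 + 13,400×73.7 = 4,817,630; volume = 79,900 m³
S = 4,817,630 / 79,900 = 60.2957 PSU

60.3 PSU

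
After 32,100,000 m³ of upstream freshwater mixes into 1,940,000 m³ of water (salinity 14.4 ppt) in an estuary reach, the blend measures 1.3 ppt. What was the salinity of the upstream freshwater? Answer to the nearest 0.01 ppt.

Salt balance: 1,940,000×14.4 + 32,100,000×S = 34,040,000×1.3
27,936,000 + 32,100,000·S = 44,252,000
S = (44,252,000 − 27,936,000) / 32,100,000 = 0.5083 ppt

0.51 ppt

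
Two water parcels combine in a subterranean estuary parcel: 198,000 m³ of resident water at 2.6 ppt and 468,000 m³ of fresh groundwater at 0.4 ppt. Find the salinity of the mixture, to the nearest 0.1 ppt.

Total salt / total volume:
salt = 198,000×2.6 + 468,000×0.4 = 514,800 + 187,200 = 702,000
volume = 198,000 + 468,000 = 666,000 m³
S = 702,000 / 666,000 = 1.054 ppt

1.1 ppt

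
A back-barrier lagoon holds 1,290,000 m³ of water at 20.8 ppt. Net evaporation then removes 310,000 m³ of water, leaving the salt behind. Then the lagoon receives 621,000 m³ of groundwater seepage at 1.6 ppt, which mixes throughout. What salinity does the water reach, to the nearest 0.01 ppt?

17.38 ppt

After evaporation: salt = 1,290,000×20.8 = 26,832,000; volume = 1,290,000 − 310,000 = 980,000 m³
After mixing: salt = 26,832,000 + 621,000×1.6 = 27,825,600; volume = 980,000 + 621,000 = 1,601,000 m³
S = 27,825,600 / 1,601,000 = 17.3801 ppt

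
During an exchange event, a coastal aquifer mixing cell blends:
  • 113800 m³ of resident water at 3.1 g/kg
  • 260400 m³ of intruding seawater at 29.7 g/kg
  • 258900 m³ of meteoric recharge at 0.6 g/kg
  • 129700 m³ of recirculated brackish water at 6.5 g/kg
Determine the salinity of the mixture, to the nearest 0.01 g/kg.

Conserving salt mass:
salt = 113,800×3.1 + 260,400×29.7 + 258,900×0.6 + 129,700×6.5 = 352,780 + 7,733,880 + 155,340 + 843,050 = 9,085,050
volume = 113,800 + 260,400 + 258,900 + 129,700 = 762,800 m³
S = 9,085,050 / 762,800 = 11.9101 g/kg

11.91 g/kg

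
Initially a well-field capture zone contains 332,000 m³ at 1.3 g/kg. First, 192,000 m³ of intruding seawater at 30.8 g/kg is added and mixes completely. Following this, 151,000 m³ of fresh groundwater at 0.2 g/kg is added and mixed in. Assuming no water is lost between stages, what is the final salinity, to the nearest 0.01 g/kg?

Weighted by volume,
Initial salt = 332,000×1.3 = 431,600
After stage 1: salt = 431,600 + 192,000×30.8 = 6,345,200; volume = 524,000 m³; S = 12.109 g/kg
After stage 2: salt = 6,345,200 + 151,000×0.2 = 6,375,400; volume = 675,000 m³
S = 6,375,400 / 675,000 = 9.445 g/kg

9.45 g/kg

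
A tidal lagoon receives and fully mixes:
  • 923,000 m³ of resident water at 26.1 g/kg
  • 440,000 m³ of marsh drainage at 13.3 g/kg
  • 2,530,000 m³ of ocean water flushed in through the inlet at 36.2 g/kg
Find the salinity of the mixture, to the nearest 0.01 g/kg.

Salt balance:
salt = 923,000×26.1 + 440,000×13.3 + 2,530,000×36.2 = 24,090,300 + 5,852,000 + 91,586,000 = 121,528,300
volume = 923,000 + 440,000 + 2,530,000 = 3,893,000 m³
S = 121,528,300 / 3,893,000 = 31.2171 g/kg

31.22 g/kg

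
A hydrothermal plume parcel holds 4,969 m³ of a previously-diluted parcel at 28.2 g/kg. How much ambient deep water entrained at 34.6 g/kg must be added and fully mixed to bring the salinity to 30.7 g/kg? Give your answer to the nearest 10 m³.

3190 m³

Salt balance: 4,969×28.2 + V×34.6 = (4,969+V)×30.7
140,125.8 + 34.6V = 152,548.3 + 30.7V
12,422.5 = 3.9V
V = 3,185.26 m³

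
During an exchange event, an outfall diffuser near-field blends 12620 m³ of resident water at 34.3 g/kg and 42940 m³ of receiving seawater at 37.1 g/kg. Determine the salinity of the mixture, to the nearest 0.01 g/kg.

36.46 g/kg

Weighted by volume,
salt = 12,620×34.3 + 42,940×37.1 = 432,866 + 1,593,074 = 2,025,940
volume = 12,620 + 42,940 = 55,560 m³
S = 2,025,940 / 55,560 = 36.464 g/kg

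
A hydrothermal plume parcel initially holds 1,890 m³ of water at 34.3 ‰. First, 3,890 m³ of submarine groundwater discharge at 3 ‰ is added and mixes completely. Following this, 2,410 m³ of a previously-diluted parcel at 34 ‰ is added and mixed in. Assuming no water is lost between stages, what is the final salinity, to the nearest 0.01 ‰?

19.35 ‰

Mass of salt is conserved:
Initial salt = 1,890×34.3 = 64,827
After stage 1: salt = 64,827 + 3,890×3 = 76,497; volume = 5,780 m³; S = 13.235 ‰
After stage 2: salt = 76,497 + 2,410×34 = 158,437; volume = 8,190 m³
S = 158,437 / 8,190 = 19.3452 ‰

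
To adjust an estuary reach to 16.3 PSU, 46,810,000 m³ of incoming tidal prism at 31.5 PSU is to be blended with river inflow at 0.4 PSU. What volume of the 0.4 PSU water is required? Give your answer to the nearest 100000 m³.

44700000 m³

Salt balance: 46,810,000×31.5 + V×0.4 = (46,810,000+V)×16.3
1,474,515,000 + 0.4V = 763,003,000 + 16.3V
711,512,000 = 15.9V
V = 44,749,182.39 m³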